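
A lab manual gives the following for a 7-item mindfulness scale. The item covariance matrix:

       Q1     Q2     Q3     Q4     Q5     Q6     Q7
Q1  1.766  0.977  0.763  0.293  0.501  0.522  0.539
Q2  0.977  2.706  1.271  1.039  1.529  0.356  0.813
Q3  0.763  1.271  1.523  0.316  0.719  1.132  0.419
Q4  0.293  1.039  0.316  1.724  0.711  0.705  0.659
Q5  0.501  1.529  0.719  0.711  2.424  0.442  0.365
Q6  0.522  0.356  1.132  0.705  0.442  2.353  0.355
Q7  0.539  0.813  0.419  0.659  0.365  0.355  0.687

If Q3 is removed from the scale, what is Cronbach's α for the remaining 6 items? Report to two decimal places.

Cronbach's α = 0.75

Remaining items: Q1, Q2, Q4, Q5, Q6, Q7 (k = 6).
Σσ²ᵢ = 1.766 + 2.706 + 1.724 + 2.424 + 2.353 + 0.687 = 11.660
Var(T) = 11.660 + 2 × 9.806 = 31.272
α (item deleted) = (6/5)·(1 − 11.660/31.272) = 0.75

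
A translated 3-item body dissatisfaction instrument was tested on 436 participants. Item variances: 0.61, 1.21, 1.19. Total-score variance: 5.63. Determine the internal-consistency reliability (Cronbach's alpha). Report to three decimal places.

α = 0.698

ΣVar(i) = 0.61 + 1.21 + 1.19 = 3.01
α = (k/(k−1))·(1 − ΣVar(i)/σ²_total) = (3/2)·(1 − 3.01/5.63) = 0.698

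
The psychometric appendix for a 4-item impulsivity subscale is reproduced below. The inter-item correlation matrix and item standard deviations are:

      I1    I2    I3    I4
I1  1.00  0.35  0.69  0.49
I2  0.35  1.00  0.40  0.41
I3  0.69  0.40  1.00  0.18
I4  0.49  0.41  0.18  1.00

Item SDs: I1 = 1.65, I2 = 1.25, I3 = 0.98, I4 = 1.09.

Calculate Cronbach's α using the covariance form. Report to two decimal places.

Σσ²ᵢ = 1.65² + 1.25² + 0.98² + 1.09² = 6.4335
Covariances σ_ij = r_ij · s_i · s_j:
  σ(I1,I2) = 0.35 × 1.65 × 1.25 = 0.7219
  σ(I1,I3) = 0.69 × 1.65 × 0.98 = 1.1157
  σ(I1,I4) = 0.49 × 1.65 × 1.09 = 0.8813
  σ(I2,I3) = 0.40 × 1.25 × 0.98 = 0.4900
  σ(I2,I4) = 0.41 × 1.25 × 1.09 = 0.5586
  σ(I3,I4) = 0.18 × 0.98 × 1.09 = 0.1923
σ²_T = Σσ²ᵢ + 2·Σσ_ij = 6.4335 + 2 × 3.9598 = 14.3531
α = (4/3)·(1 − 6.4335/14.3531) = 0.74

Cronbach's α = 0.74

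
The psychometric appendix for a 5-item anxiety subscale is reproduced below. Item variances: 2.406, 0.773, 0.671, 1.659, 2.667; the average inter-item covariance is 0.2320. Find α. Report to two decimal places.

sum of item variances = 2.406 + 0.773 + 0.671 + 1.659 + 2.667 = 8.176
Sum of the 10 distinct covariances = 10 × 0.2320 = 2.3200
Var(T) = sum of item variances + 2·Σcov = 8.176 + 2 × 2.3200 = 12.8160
α = (5/4)·(1 − 8.176/12.8160) = 0.45

α = 0.45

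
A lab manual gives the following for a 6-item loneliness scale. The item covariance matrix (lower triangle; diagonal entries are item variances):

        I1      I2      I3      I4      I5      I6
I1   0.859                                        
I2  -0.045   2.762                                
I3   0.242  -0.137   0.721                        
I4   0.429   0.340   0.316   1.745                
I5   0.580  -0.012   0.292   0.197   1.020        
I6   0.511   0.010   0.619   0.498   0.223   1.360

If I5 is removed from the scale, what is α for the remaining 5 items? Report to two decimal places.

Remaining items: I1, I2, I3, I4, I6 (k = 5).
Σσᵢ² = 0.859 + 2.762 + 0.721 + 1.745 + 1.360 = 7.447
σ²_T = 7.447 + 2 × 2.783 = 13.013
α (item deleted) = (5/4)·(1 − 7.447/13.013) = 0.53

α = 0.53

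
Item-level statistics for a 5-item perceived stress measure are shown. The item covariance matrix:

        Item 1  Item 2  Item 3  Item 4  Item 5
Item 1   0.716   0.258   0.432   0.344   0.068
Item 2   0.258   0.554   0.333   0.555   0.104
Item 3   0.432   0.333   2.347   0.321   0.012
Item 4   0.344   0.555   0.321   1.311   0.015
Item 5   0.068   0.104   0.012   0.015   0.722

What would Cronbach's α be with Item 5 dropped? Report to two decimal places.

Cronbach's α = 0.64

Remaining items: Item 1, Item 2, Item 3, Item 4 (k = 4).
Σσ²ᵢ = 0.716 + 0.554 + 2.347 + 1.311 = 4.928
σ²_T = 4.928 + 2 × 2.243 = 9.414
α (item deleted) = (4/3)·(1 − 4.928/9.414) = 0.64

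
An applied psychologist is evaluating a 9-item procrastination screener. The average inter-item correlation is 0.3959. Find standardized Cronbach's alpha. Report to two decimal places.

standardized Cronbach's alpha = 0.86

Standardized α = k·r̄ / (1 + (k−1)·r̄) = 9 × 0.3959 / (1 + 8 × 0.3959)
  = 3.5631 / 4.1672 = 0.86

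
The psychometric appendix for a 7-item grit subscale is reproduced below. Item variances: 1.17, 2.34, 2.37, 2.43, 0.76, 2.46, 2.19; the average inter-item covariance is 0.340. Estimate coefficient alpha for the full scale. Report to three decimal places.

α = 0.595

sum of item variances = 1.17 + 2.34 + 2.37 + 2.43 + 0.76 + 2.46 + 2.19 = 13.72
Sum of the 21 distinct covariances = 21 × 0.340 = 7.140
total variance = sum of item variances + 2·Σcov = 13.72 + 2 × 7.140 = 28.000
α = (7/6)·(1 − 13.72/28.000) = 0.595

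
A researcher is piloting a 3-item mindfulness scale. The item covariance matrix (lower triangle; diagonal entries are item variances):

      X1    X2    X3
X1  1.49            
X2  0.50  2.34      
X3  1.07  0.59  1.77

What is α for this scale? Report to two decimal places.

α = 0.65

Σσᵢ² = 1.49 + 2.34 + 1.77 = 5.60
Sum of the distinct covariances = 2.16
total variance = 5.60 + 2 × 2.16 = 9.92
α = (k/(k−1))·(1 − Σσᵢ²/total variance) = (3/2)·(1 − 5.60/9.92) = 0.65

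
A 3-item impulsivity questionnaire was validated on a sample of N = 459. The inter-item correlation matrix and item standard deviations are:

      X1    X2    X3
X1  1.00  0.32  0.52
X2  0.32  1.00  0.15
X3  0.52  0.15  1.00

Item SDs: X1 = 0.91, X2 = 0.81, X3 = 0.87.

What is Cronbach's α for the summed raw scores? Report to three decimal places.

Σσ²ᵢ = 0.91² + 0.81² + 0.87² = 2.2411
Covariances σ_ij = r_ij · s_i · s_j:
  σ(X1,X2) = 0.32 × 0.91 × 0.81 = 0.2359
  σ(X1,X3) = 0.52 × 0.91 × 0.87 = 0.4117
  σ(X2,X3) = 0.15 × 0.81 × 0.87 = 0.1057
σ²_T = Σσ²ᵢ + 2·Σσ_ij = 2.2411 + 2 × 0.7533 = 3.7477
α = (3/2)·(1 − 2.2411/3.7477) = 0.603

α = 0.603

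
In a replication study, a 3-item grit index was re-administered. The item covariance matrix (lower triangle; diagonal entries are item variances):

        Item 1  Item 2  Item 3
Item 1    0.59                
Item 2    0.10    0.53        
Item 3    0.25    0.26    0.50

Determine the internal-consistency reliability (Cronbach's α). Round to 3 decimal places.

α = 0.644

Σσ²ᵢ = 0.59 + 0.53 + 0.50 = 1.62
Sum of the distinct covariances = 0.61
σ²_T = 1.62 + 2 × 0.61 = 2.84
α = (k/(k−1))·(1 − Σσ²ᵢ/σ²_T) = (3/2)·(1 − 1.62/2.84) = 0.644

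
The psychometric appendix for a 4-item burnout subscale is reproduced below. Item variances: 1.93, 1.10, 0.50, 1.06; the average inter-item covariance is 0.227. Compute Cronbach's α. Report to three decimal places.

Cronbach's α = 0.497

Σσ²ᵢ = 1.93 + 1.10 + 0.50 + 1.06 = 4.59
Sum of the 6 distinct covariances = 6 × 0.227 = 1.362
σ²_total = Σσ²ᵢ + 2·Σcov = 4.59 + 2 × 1.362 = 7.314
α = (4/3)·(1 − 4.59/7.314) = 0.497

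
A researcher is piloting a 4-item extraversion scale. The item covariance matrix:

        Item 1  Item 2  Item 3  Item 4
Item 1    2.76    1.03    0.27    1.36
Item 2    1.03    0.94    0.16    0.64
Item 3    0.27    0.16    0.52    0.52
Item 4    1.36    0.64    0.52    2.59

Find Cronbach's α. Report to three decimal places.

Σσᵢ² = 2.76 + 0.94 + 0.52 + 2.59 = 6.81
Sum of the distinct covariances = 3.98
σ²_total = 6.81 + 2 × 3.98 = 14.77
α = (k/(k−1))·(1 − Σσᵢ²/σ²_total) = (4/3)·(1 − 6.81/14.77) = 0.719

α = 0.719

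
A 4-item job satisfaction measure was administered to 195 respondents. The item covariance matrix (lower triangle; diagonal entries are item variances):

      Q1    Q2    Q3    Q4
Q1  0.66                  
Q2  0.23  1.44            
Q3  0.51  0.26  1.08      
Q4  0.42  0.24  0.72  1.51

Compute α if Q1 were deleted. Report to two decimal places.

Remaining items: Q2, Q3, Q4 (k = 3).
ΣVar(i) = 1.44 + 1.08 + 1.51 = 4.03
Var(T) = 4.03 + 2 × 1.22 = 6.47
α (item deleted) = (3/2)·(1 − 4.03/6.47) = 0.57

α = 0.57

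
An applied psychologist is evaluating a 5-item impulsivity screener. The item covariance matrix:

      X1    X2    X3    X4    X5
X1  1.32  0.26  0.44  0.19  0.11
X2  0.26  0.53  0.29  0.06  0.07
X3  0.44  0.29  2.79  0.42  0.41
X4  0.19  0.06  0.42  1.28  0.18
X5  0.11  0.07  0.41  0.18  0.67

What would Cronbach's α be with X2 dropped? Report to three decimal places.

Remaining items: X1, X3, X4, X5 (k = 4).
sum of item variances = 1.32 + 2.79 + 1.28 + 0.67 = 6.06
σ²_total = 6.06 + 2 × 1.75 = 9.56
α (item deleted) = (4/3)·(1 − 6.06/9.56) = 0.488

Cronbach's α = 0.488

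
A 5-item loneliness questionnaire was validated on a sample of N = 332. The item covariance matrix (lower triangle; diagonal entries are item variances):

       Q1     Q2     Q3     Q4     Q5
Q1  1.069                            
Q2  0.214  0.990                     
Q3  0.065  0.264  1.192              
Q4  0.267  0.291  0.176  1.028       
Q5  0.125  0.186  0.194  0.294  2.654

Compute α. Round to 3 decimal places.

Σσᵢ² = 1.069 + 0.990 + 1.192 + 1.028 + 2.654 = 6.933
Σ_{i<j} σ_ij = 2.076
σ²_total = 6.933 + 2 × 2.076 = 11.085
α = (k/(k−1))·(1 − Σσᵢ²/σ²_total) = (5/4)·(1 − 6.933/11.085) = 0.468

α = 0.468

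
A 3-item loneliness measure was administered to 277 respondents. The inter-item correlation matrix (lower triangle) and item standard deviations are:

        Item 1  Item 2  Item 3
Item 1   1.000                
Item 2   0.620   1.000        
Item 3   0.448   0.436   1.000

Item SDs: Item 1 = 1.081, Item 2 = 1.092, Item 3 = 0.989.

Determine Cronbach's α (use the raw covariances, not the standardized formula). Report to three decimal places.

α = 0.753

Σσ²ᵢ = 1.081² + 1.092² + 0.989² = 3.3391
Covariances σ_ij = r_ij · s_i · s_j:
  σ(Item 1,Item 2) = 0.620 × 1.081 × 1.092 = 0.7319
  σ(Item 1,Item 3) = 0.448 × 1.081 × 0.989 = 0.4790
  σ(Item 2,Item 3) = 0.436 × 1.092 × 0.989 = 0.4709
σ²_T = Σσ²ᵢ + 2·Σσ_ij = 3.3391 + 2 × 1.6818 = 6.7027
α = (3/2)·(1 − 3.3391/6.7027) = 0.753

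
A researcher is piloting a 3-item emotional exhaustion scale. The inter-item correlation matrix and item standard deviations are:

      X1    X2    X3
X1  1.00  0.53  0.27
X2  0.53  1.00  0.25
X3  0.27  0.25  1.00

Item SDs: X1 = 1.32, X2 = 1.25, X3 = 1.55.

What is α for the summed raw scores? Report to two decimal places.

α = 0.60

Σσ²ᵢ = 1.32² + 1.25² + 1.55² = 5.7074
Covariances σ_ij = r_ij · s_i · s_j:
  σ(X1,X2) = 0.53 × 1.32 × 1.25 = 0.8745
  σ(X1,X3) = 0.27 × 1.32 × 1.55 = 0.5524
  σ(X2,X3) = 0.25 × 1.25 × 1.55 = 0.4844
σ²_T = Σσ²ᵢ + 2·Σσ_ij = 5.7074 + 2 × 1.9113 = 9.5300
α = (3/2)·(1 − 5.7074/9.5300) = 0.60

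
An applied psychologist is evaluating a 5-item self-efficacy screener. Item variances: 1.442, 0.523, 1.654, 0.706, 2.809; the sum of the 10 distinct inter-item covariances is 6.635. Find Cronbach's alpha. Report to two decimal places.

Cronbach's alpha = 0.81

Σσᵢ² = 1.442 + 0.523 + 1.654 + 0.706 + 2.809 = 7.134
Sum of distinct covariances = 6.635
σ²_total = Σσᵢ² + 2·Σcov = 7.134 + 2 × 6.635 = 20.404
α = (5/4)·(1 − 7.134/20.404) = 0.81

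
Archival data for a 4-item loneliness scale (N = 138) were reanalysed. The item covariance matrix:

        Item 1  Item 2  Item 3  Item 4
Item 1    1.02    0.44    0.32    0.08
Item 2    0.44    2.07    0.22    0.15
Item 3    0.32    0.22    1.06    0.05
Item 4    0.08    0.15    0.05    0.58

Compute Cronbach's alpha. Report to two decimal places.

α = 0.46

Σσ²ᵢ = 1.02 + 2.07 + 1.06 + 0.58 = 4.73
Sum of off-diagonal covariances = 1.26
total variance = 4.73 + 2 × 1.26 = 7.25
α = (k/(k−1))·(1 − Σσ²ᵢ/total variance) = (4/3)·(1 − 4.73/7.25) = 0.46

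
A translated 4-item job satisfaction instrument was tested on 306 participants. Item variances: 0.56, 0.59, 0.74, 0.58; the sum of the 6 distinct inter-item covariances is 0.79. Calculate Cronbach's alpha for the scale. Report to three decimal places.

α = 0.520

ΣVar(i) = 0.56 + 0.59 + 0.74 + 0.58 = 2.47
Sum of distinct covariances = 0.79
σ²_total = ΣVar(i) + 2·Σcov = 2.47 + 2 × 0.79 = 4.05
α = (4/3)·(1 − 2.47/4.05) = 0.520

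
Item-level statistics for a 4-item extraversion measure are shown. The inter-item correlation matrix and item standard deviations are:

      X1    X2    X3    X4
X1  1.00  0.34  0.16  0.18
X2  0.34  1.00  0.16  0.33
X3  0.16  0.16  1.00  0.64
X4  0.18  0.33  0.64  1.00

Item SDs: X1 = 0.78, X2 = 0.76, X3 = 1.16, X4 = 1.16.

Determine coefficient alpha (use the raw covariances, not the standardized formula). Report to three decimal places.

coefficient alpha = 0.642

Σσ²ᵢ = 0.78² + 0.76² + 1.16² + 1.16² = 3.8772
Covariances σ_ij = r_ij · s_i · s_j:
  σ(X1,X2) = 0.34 × 0.78 × 0.76 = 0.2016
  σ(X1,X3) = 0.16 × 0.78 × 1.16 = 0.1448
  σ(X1,X4) = 0.18 × 0.78 × 1.16 = 0.1629
  σ(X2,X3) = 0.16 × 0.76 × 1.16 = 0.1411
  σ(X2,X4) = 0.33 × 0.76 × 1.16 = 0.2909
  σ(X3,X4) = 0.64 × 1.16 × 1.16 = 0.8612
σ²_T = Σσ²ᵢ + 2·Σσ_ij = 3.8772 + 2 × 1.8025 = 7.4822
α = (4/3)·(1 − 3.8772/7.4822) = 0.642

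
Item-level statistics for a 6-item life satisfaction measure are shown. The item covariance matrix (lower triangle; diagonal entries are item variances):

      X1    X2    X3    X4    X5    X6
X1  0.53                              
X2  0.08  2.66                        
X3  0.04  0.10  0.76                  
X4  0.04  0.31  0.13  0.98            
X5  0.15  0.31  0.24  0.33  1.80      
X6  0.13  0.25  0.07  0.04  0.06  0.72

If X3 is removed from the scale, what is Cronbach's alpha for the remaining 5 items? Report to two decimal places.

Remaining items: X1, X2, X4, X5, X6 (k = 5).
Σσᵢ² = 0.53 + 2.66 + 0.98 + 1.80 + 0.72 = 6.69
σ²_T = 6.69 + 2 × 1.70 = 10.09
α (item deleted) = (5/4)·(1 − 6.69/10.09) = 0.42

Cronbach's alpha = 0.42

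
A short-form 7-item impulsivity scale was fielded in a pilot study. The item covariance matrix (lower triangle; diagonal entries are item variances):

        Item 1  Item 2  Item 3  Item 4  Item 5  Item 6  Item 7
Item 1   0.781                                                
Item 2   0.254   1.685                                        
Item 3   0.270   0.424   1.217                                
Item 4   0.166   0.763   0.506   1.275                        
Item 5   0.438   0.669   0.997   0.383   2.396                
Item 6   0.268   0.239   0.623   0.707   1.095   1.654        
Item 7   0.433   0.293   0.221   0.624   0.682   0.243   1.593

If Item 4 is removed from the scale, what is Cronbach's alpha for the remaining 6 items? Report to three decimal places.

Remaining items: Item 1, Item 2, Item 3, Item 5, Item 6, Item 7 (k = 6).
ΣVar(i) = 0.781 + 1.685 + 1.217 + 2.396 + 1.654 + 1.593 = 9.326
Var(T) = 9.326 + 2 × 7.149 = 23.624
α (item deleted) = (6/5)·(1 − 9.326/23.624) = 0.726

Cronbach's alpha = 0.726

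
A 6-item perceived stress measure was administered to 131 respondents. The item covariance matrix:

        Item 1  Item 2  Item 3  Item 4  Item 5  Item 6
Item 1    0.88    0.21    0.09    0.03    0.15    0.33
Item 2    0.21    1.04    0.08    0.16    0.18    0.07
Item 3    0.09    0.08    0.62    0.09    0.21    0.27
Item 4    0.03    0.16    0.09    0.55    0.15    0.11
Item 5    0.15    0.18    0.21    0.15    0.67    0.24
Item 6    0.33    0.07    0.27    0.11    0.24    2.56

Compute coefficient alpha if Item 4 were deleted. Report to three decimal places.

Remaining items: Item 1, Item 2, Item 3, Item 5, Item 6 (k = 5).
Σσᵢ² = 0.88 + 1.04 + 0.62 + 0.67 + 2.56 = 5.77
σ²_total = 5.77 + 2 × 1.83 = 9.43
α (item deleted) = (5/4)·(1 − 5.77/9.43) = 0.485

coefficient alpha = 0.485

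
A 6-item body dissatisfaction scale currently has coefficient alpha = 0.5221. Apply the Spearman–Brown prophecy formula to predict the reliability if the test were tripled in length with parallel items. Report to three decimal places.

predicted reliability = 0.766

Length factor m = 3
α' = m·α / (1 + (m−1)·α)
   = 3 × 0.5221 / (1 + (3 − 1) × 0.5221)
   = 1.5663 / 2.0442 = 0.766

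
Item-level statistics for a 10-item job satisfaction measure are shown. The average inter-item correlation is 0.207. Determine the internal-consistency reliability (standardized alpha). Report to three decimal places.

Standardized α = k·r̄ / (1 + (k−1)·r̄) = 10 × 0.207 / (1 + 9 × 0.207)
  = 2.0700 / 2.8630 = 0.723

standardized alpha = 0.723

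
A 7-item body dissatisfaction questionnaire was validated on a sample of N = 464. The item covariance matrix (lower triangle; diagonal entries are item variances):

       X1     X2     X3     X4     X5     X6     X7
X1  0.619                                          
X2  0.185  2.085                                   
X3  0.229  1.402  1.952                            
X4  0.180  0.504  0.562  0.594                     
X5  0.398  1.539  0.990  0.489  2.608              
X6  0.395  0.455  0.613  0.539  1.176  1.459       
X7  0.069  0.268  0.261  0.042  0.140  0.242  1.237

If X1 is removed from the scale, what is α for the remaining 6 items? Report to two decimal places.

Remaining items: X2, X3, X4, X5, X6, X7 (k = 6).
sum of item variances = 2.085 + 1.952 + 0.594 + 2.608 + 1.459 + 1.237 = 9.935
σ²_T = 9.935 + 2 × 9.222 = 28.379
α (item deleted) = (6/5)·(1 − 9.935/28.379) = 0.78

α = 0.78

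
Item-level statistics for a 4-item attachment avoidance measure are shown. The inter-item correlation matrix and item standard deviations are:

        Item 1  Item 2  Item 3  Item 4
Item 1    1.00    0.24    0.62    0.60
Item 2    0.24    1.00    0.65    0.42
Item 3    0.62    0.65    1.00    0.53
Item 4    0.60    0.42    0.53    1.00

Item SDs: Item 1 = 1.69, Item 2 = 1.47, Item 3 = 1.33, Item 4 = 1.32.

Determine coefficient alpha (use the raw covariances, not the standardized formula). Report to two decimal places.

coefficient alpha = 0.80

Σσ²ᵢ = 1.69² + 1.47² + 1.33² + 1.32² = 8.5283
Covariances σ_ij = r_ij · s_i · s_j:
  σ(Item 1,Item 2) = 0.24 × 1.69 × 1.47 = 0.5962
  σ(Item 1,Item 3) = 0.62 × 1.69 × 1.33 = 1.3936
  σ(Item 1,Item 4) = 0.60 × 1.69 × 1.32 = 1.3385
  σ(Item 2,Item 3) = 0.65 × 1.47 × 1.33 = 1.2708
  σ(Item 2,Item 4) = 0.42 × 1.47 × 1.32 = 0.8150
  σ(Item 3,Item 4) = 0.53 × 1.33 × 1.32 = 0.9305
σ²_T = Σσ²ᵢ + 2·Σσ_ij = 8.5283 + 2 × 6.3446 = 21.2175
α = (4/3)·(1 − 8.5283/21.2175) = 0.80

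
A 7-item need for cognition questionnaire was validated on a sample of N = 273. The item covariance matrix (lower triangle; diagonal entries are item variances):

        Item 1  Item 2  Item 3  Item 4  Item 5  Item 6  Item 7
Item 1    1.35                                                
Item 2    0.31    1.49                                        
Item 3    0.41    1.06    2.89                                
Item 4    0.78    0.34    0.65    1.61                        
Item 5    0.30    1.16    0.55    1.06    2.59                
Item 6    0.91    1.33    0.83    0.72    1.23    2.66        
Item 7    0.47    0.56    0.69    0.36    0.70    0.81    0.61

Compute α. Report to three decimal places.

α = 0.814

sum of item variances = 1.35 + 1.49 + 2.89 + 1.61 + 2.59 + 2.66 + 0.61 = 13.20
Sum of the distinct covariances = 15.23
total variance = 13.20 + 2 × 15.23 = 43.66
α = (k/(k−1))·(1 − sum of item variances/total variance) = (7/6)·(1 − 13.20/43.66) = 0.814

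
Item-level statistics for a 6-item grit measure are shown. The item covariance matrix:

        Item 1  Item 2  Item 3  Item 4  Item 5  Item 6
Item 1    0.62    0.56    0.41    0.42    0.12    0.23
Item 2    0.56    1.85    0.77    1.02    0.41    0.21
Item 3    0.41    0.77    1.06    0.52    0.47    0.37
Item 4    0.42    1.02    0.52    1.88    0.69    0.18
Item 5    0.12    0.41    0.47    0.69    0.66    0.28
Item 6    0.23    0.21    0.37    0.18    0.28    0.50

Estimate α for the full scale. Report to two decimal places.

ΣVar(i) = 0.62 + 1.85 + 1.06 + 1.88 + 0.66 + 0.50 = 6.57
Sum of the distinct covariances = 6.66
Var(T) = 6.57 + 2 × 6.66 = 19.89
α = (k/(k−1))·(1 − ΣVar(i)/Var(T)) = (6/5)·(1 − 6.57/19.89) = 0.80

α = 0.80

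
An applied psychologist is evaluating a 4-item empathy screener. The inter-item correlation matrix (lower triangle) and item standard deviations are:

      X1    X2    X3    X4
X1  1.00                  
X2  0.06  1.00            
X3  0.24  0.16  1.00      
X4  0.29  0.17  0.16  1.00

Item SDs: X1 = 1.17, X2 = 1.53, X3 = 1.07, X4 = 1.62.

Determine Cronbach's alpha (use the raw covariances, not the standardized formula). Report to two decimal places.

α = 0.45

Σσ²ᵢ = 1.17² + 1.53² + 1.07² + 1.62² = 7.4791
Covariances σ_ij = r_ij · s_i · s_j:
  σ(X1,X2) = 0.06 × 1.17 × 1.53 = 0.1074
  σ(X1,X3) = 0.24 × 1.17 × 1.07 = 0.3005
  σ(X1,X4) = 0.29 × 1.17 × 1.62 = 0.5497
  σ(X2,X3) = 0.16 × 1.53 × 1.07 = 0.2619
  σ(X2,X4) = 0.17 × 1.53 × 1.62 = 0.4214
  σ(X3,X4) = 0.16 × 1.07 × 1.62 = 0.2773
σ²_T = Σσ²ᵢ + 2·Σσ_ij = 7.4791 + 2 × 1.9182 = 11.3155
α = (4/3)·(1 − 7.4791/11.3155) = 0.45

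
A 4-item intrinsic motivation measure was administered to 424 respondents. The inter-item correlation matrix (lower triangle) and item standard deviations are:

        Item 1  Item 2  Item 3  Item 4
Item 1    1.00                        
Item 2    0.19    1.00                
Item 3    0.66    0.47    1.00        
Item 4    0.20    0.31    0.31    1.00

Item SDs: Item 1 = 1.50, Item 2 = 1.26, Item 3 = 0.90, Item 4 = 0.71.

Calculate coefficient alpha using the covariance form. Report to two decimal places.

α = 0.65

Σσ²ᵢ = 1.50² + 1.26² + 0.90² + 0.71² = 5.1517
Covariances σ_ij = r_ij · s_i · s_j:
  σ(Item 1,Item 2) = 0.19 × 1.50 × 1.26 = 0.3591
  σ(Item 1,Item 3) = 0.66 × 1.50 × 0.90 = 0.8910
  σ(Item 1,Item 4) = 0.20 × 1.50 × 0.71 = 0.2130
  σ(Item 2,Item 3) = 0.47 × 1.26 × 0.90 = 0.5330
  σ(Item 2,Item 4) = 0.31 × 1.26 × 0.71 = 0.2773
  σ(Item 3,Item 4) = 0.31 × 0.90 × 0.71 = 0.1981
σ²_T = Σσ²ᵢ + 2·Σσ_ij = 5.1517 + 2 × 2.4715 = 10.0947
α = (4/3)·(1 − 5.1517/10.0947) = 0.65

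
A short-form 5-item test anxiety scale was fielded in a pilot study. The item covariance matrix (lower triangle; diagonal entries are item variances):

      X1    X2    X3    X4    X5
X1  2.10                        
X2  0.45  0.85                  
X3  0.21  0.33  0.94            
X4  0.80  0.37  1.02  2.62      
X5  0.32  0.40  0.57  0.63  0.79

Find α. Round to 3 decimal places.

α = 0.729

Σσᵢ² = 2.10 + 0.85 + 0.94 + 2.62 + 0.79 = 7.30
Σ_{i<j} σ_ij = 5.10
σ²_T = 7.30 + 2 × 5.10 = 17.50
α = (k/(k−1))·(1 − Σσᵢ²/σ²_T) = (5/4)·(1 − 7.30/17.50) = 0.729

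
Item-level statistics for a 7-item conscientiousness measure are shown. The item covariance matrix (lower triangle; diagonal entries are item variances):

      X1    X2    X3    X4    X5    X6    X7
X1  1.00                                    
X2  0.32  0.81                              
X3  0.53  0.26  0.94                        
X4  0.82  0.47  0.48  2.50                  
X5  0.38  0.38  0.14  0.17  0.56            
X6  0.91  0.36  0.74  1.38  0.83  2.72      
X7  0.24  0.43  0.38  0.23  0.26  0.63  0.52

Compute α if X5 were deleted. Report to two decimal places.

Remaining items: X1, X2, X3, X4, X6, X7 (k = 6).
ΣVar(i) = 1.00 + 0.81 + 0.94 + 2.50 + 2.72 + 0.52 = 8.49
Var(T) = 8.49 + 2 × 8.18 = 24.85
α (item deleted) = (6/5)·(1 − 8.49/24.85) = 0.79

α = 0.79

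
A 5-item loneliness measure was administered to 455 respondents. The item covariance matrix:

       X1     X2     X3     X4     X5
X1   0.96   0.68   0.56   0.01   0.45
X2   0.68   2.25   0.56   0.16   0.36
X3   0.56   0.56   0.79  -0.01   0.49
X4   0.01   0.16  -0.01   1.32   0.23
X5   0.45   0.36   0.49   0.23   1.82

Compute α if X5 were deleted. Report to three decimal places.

Remaining items: X1, X2, X3, X4 (k = 4).
sum of item variances = 0.96 + 2.25 + 0.79 + 1.32 = 5.32
Var(T) = 5.32 + 2 × 1.96 = 9.24
α (item deleted) = (4/3)·(1 − 5.32/9.24) = 0.566

α = 0.566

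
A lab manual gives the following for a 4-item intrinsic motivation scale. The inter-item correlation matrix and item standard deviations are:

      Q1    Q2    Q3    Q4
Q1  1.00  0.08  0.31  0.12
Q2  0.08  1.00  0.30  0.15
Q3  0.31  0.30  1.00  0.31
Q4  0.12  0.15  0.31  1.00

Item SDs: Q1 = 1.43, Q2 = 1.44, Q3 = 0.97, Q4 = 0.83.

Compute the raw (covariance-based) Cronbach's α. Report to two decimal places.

Cronbach's α = 0.47

Σσ²ᵢ = 1.43² + 1.44² + 0.97² + 0.83² = 5.7483
Covariances σ_ij = r_ij · s_i · s_j:
  σ(Q1,Q2) = 0.08 × 1.43 × 1.44 = 0.1647
  σ(Q1,Q3) = 0.31 × 1.43 × 0.97 = 0.4300
  σ(Q1,Q4) = 0.12 × 1.43 × 0.83 = 0.1424
  σ(Q2,Q3) = 0.30 × 1.44 × 0.97 = 0.4190
  σ(Q2,Q4) = 0.15 × 1.44 × 0.83 = 0.1793
  σ(Q3,Q4) = 0.31 × 0.97 × 0.83 = 0.2496
σ²_T = Σσ²ᵢ + 2·Σσ_ij = 5.7483 + 2 × 1.5850 = 8.9183
α = (4/3)·(1 − 5.7483/8.9183) = 0.47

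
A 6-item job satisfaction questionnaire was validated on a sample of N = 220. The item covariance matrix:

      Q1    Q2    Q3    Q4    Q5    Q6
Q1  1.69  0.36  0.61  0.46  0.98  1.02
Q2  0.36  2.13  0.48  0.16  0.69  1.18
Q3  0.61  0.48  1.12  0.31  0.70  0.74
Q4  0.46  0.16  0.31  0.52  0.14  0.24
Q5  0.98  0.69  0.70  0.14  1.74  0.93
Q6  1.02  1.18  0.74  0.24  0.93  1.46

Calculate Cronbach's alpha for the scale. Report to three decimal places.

Cronbach's alpha = 0.810

Σσᵢ² = 1.69 + 2.13 + 1.12 + 0.52 + 1.74 + 1.46 = 8.66
Σ_{i<j} σ_ij = 9.00
σ²_total = 8.66 + 2 × 9.00 = 26.66
α = (k/(k−1))·(1 − Σσᵢ²/σ²_total) = (6/5)·(1 − 8.66/26.66) = 0.810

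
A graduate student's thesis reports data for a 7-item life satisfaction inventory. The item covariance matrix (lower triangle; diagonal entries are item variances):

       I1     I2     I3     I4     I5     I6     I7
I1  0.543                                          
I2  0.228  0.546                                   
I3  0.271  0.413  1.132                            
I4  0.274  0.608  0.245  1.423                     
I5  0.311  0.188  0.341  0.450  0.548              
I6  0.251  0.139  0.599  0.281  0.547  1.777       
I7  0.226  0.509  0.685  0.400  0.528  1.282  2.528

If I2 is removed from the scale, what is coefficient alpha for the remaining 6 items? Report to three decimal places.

coefficient alpha = 0.753

Remaining items: I1, I3, I4, I5, I6, I7 (k = 6).
ΣVar(i) = 0.543 + 1.132 + 1.423 + 0.548 + 1.777 + 2.528 = 7.951
σ²_T = 7.951 + 2 × 6.691 = 21.333
α (item deleted) = (6/5)·(1 − 7.951/21.333) = 0.753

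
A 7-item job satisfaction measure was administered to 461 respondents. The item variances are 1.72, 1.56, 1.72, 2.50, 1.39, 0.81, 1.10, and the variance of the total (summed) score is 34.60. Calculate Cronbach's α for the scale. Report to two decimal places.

Cronbach's α = 0.80

Σσ²ᵢ = 1.72 + 1.56 + 1.72 + 2.50 + 1.39 + 0.81 + 1.10 = 10.80
α = (k/(k−1))·(1 − Σσ²ᵢ/Var(T)) = (7/6)·(1 − 10.80/34.60) = 0.80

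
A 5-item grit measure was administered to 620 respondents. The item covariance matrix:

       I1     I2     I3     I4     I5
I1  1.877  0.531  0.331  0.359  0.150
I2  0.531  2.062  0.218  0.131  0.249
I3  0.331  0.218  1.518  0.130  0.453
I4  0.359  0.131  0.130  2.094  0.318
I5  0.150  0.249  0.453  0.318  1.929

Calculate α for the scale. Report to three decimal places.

sum of item variances = 1.877 + 2.062 + 1.518 + 2.094 + 1.929 = 9.480
Sum of the distinct covariances = 2.870
total variance = 9.480 + 2 × 2.870 = 15.220
α = (k/(k−1))·(1 − sum of item variances/total variance) = (5/4)·(1 − 9.480/15.220) = 0.471

α = 0.471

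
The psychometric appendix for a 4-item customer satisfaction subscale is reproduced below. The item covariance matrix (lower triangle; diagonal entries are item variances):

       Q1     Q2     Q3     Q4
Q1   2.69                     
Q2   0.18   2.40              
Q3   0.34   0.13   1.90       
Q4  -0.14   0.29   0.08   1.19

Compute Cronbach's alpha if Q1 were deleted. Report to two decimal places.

Cronbach's alpha = 0.23

Remaining items: Q2, Q3, Q4 (k = 3).
sum of item variances = 2.40 + 1.90 + 1.19 = 5.49
σ²_total = 5.49 + 2 × 0.50 = 6.49
α (item deleted) = (3/2)·(1 − 5.49/6.49) = 0.23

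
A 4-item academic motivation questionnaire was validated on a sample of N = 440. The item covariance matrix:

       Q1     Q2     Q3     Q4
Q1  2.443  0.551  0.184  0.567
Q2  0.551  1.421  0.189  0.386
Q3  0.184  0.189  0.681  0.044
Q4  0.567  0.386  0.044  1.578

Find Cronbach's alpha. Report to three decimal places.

Σσᵢ² = 2.443 + 1.421 + 0.681 + 1.578 = 6.123
Sum of off-diagonal covariances = 1.921
Var(T) = 6.123 + 2 × 1.921 = 9.965
α = (k/(k−1))·(1 − Σσᵢ²/Var(T)) = (4/3)·(1 − 6.123/9.965) = 0.514

α = 0.514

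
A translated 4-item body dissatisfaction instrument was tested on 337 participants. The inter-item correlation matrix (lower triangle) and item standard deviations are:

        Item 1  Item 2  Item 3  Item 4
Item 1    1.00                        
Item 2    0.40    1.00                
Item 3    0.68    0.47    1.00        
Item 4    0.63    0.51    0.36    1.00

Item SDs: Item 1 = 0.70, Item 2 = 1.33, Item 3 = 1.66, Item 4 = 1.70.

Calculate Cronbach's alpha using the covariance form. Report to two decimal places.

Σσ²ᵢ = 0.70² + 1.33² + 1.66² + 1.70² = 7.9045
Covariances σ_ij = r_ij · s_i · s_j:
  σ(Item 1,Item 2) = 0.40 × 0.70 × 1.33 = 0.3724
  σ(Item 1,Item 3) = 0.68 × 0.70 × 1.66 = 0.7902
  σ(Item 1,Item 4) = 0.63 × 0.70 × 1.70 = 0.7497
  σ(Item 2,Item 3) = 0.47 × 1.33 × 1.66 = 1.0377
  σ(Item 2,Item 4) = 0.51 × 1.33 × 1.70 = 1.1531
  σ(Item 3,Item 4) = 0.36 × 1.66 × 1.70 = 1.0159
σ²_T = Σσ²ᵢ + 2·Σσ_ij = 7.9045 + 2 × 5.1190 = 18.1425
α = (4/3)·(1 − 7.9045/18.1425) = 0.75

α = 0.75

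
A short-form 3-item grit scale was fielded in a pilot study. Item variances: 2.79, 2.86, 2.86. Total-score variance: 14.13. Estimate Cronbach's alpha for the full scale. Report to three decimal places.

α = 0.597

ΣVar(i) = 2.79 + 2.86 + 2.86 = 8.51
α = (k/(k−1))·(1 − ΣVar(i)/σ²_T) = (3/2)·(1 − 8.51/14.13) = 0.597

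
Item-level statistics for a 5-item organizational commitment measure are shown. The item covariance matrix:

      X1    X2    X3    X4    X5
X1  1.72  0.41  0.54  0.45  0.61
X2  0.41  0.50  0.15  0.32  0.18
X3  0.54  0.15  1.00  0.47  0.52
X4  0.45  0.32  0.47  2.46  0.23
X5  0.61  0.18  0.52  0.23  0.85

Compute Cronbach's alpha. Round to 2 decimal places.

Σσᵢ² = 1.72 + 0.50 + 1.00 + 2.46 + 0.85 = 6.53
Sum of the distinct covariances = 3.88
σ²_total = 6.53 + 2 × 3.88 = 14.29
α = (k/(k−1))·(1 − Σσᵢ²/σ²_total) = (5/4)·(1 − 6.53/14.29) = 0.68

α = 0.68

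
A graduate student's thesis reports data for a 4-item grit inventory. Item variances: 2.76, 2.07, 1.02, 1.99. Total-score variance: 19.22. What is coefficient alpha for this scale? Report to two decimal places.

α = 0.79

ΣVar(i) = 2.76 + 2.07 + 1.02 + 1.99 = 7.84
α = (k/(k−1))·(1 − ΣVar(i)/σ²_total) = (4/3)·(1 − 7.84/19.22) = 0.79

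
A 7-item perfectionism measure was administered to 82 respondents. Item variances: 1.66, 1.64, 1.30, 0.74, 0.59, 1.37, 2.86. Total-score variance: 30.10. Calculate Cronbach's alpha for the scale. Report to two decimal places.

Cronbach's alpha = 0.77

Σσ²ᵢ = 1.66 + 1.64 + 1.30 + 0.74 + 0.59 + 1.37 + 2.86 = 10.16
α = (k/(k−1))·(1 − Σσ²ᵢ/σ²_T) = (7/6)·(1 − 10.16/30.10) = 0.77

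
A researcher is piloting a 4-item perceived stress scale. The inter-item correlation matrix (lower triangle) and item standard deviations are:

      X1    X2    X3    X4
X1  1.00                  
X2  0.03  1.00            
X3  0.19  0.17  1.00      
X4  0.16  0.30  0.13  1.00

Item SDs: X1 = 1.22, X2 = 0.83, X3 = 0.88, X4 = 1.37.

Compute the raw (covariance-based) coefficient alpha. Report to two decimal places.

Σσ²ᵢ = 1.22² + 0.83² + 0.88² + 1.37² = 4.8286
Covariances σ_ij = r_ij · s_i · s_j:
  σ(X1,X2) = 0.03 × 1.22 × 0.83 = 0.0304
  σ(X1,X3) = 0.19 × 1.22 × 0.88 = 0.2040
  σ(X1,X4) = 0.16 × 1.22 × 1.37 = 0.2674
  σ(X2,X3) = 0.17 × 0.83 × 0.88 = 0.1242
  σ(X2,X4) = 0.30 × 0.83 × 1.37 = 0.3411
  σ(X3,X4) = 0.13 × 0.88 × 1.37 = 0.1567
σ²_T = Σσ²ᵢ + 2·Σσ_ij = 4.8286 + 2 × 1.1238 = 7.0762
α = (4/3)·(1 − 4.8286/7.0762) = 0.42

α = 0.42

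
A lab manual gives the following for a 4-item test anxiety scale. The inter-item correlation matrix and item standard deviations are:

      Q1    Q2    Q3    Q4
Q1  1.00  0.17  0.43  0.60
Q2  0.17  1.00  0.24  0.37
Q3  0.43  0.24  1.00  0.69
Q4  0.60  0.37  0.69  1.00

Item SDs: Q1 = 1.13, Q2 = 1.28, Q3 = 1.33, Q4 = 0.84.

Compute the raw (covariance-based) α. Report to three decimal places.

α = 0.707

Σσ²ᵢ = 1.13² + 1.28² + 1.33² + 0.84² = 5.3898
Covariances σ_ij = r_ij · s_i · s_j:
  σ(Q1,Q2) = 0.17 × 1.13 × 1.28 = 0.2459
  σ(Q1,Q3) = 0.43 × 1.13 × 1.33 = 0.6462
  σ(Q1,Q4) = 0.60 × 1.13 × 0.84 = 0.5695
  σ(Q2,Q3) = 0.24 × 1.28 × 1.33 = 0.4086
  σ(Q2,Q4) = 0.37 × 1.28 × 0.84 = 0.3978
  σ(Q3,Q4) = 0.69 × 1.33 × 0.84 = 0.7709
σ²_T = Σσ²ᵢ + 2·Σσ_ij = 5.3898 + 2 × 3.0389 = 11.4676
α = (4/3)·(1 − 5.3898/11.4676) = 0.707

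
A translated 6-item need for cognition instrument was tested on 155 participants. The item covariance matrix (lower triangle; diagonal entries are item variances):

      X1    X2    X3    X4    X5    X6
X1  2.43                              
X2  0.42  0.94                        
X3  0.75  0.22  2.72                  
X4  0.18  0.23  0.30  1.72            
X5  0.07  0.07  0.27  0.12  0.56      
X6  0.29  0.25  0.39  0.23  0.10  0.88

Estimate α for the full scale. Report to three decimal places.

ΣVar(i) = 2.43 + 0.94 + 2.72 + 1.72 + 0.56 + 0.88 = 9.25
Sum of off-diagonal covariances = 3.89
total variance = 9.25 + 2 × 3.89 = 17.03
α = (k/(k−1))·(1 − ΣVar(i)/total variance) = (6/5)·(1 − 9.25/17.03) = 0.548

α = 0.548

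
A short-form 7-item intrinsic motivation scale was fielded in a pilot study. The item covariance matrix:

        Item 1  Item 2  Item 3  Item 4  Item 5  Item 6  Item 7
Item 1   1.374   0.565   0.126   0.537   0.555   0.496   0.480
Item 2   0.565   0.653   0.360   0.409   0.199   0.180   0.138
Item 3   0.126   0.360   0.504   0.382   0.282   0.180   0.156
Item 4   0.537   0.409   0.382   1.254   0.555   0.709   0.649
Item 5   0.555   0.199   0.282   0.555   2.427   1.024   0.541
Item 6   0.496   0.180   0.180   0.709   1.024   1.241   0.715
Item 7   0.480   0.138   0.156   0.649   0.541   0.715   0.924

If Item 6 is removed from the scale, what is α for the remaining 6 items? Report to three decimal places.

α = 0.749

Remaining items: Item 1, Item 2, Item 3, Item 4, Item 5, Item 7 (k = 6).
Σσ²ᵢ = 1.374 + 0.653 + 0.504 + 1.254 + 2.427 + 0.924 = 7.136
Var(T) = 7.136 + 2 × 5.934 = 19.004
α (item deleted) = (6/5)·(1 − 7.136/19.004) = 0.749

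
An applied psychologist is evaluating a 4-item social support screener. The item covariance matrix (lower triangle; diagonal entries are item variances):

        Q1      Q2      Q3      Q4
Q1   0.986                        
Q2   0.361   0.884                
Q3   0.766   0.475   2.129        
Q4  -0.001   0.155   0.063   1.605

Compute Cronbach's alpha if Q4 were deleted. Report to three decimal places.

Remaining items: Q1, Q2, Q3 (k = 3).
sum of item variances = 0.986 + 0.884 + 2.129 = 3.999
Var(T) = 3.999 + 2 × 1.602 = 7.203
α (item deleted) = (3/2)·(1 − 3.999/7.203) = 0.667

Cronbach's alpha = 0.667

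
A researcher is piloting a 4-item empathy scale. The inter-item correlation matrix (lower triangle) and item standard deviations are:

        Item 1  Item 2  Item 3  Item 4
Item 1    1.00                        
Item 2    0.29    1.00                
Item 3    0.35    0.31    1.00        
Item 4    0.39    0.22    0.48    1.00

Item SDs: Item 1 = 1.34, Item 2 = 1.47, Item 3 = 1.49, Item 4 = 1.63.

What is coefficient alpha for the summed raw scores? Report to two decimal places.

Σσ²ᵢ = 1.34² + 1.47² + 1.49² + 1.63² = 8.8335
Covariances σ_ij = r_ij · s_i · s_j:
  σ(Item 1,Item 2) = 0.29 × 1.34 × 1.47 = 0.5712
  σ(Item 1,Item 3) = 0.35 × 1.34 × 1.49 = 0.6988
  σ(Item 1,Item 4) = 0.39 × 1.34 × 1.63 = 0.8518
  σ(Item 2,Item 3) = 0.31 × 1.47 × 1.49 = 0.6790
  σ(Item 2,Item 4) = 0.22 × 1.47 × 1.63 = 0.5271
  σ(Item 3,Item 4) = 0.48 × 1.49 × 1.63 = 1.1658
σ²_T = Σσ²ᵢ + 2·Σσ_ij = 8.8335 + 2 × 4.4937 = 17.8209
α = (4/3)·(1 − 8.8335/17.8209) = 0.67

coefficient alpha = 0.67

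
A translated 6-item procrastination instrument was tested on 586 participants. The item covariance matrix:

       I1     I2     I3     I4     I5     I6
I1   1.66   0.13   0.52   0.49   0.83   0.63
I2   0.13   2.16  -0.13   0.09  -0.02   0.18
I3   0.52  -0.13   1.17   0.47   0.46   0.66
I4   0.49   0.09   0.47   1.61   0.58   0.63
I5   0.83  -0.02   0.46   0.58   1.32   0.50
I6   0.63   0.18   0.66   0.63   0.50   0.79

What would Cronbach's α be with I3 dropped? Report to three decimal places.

α = 0.647

Remaining items: I1, I2, I4, I5, I6 (k = 5).
Σσᵢ² = 1.66 + 2.16 + 1.61 + 1.32 + 0.79 = 7.54
σ²_total = 7.54 + 2 × 4.04 = 15.62
α (item deleted) = (5/4)·(1 − 7.54/15.62) = 0.647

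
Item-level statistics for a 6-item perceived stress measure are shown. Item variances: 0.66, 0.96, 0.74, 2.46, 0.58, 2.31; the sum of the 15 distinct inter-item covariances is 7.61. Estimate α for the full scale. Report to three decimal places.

Σσᵢ² = 0.66 + 0.96 + 0.74 + 2.46 + 0.58 + 2.31 = 7.71
Sum of distinct covariances = 7.61
σ²_total = Σσᵢ² + 2·Σcov = 7.71 + 2 × 7.61 = 22.93
α = (6/5)·(1 − 7.71/22.93) = 0.797

α = 0.797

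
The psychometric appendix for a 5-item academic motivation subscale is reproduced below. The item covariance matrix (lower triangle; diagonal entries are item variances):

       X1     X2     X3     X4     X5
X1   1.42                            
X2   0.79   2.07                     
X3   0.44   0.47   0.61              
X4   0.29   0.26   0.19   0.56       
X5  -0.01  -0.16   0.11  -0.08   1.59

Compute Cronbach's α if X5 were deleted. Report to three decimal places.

α = 0.682

Remaining items: X1, X2, X3, X4 (k = 4).
Σσᵢ² = 1.42 + 2.07 + 0.61 + 0.56 = 4.66
Var(T) = 4.66 + 2 × 2.44 = 9.54
α (item deleted) = (4/3)·(1 − 4.66/9.54) = 0.682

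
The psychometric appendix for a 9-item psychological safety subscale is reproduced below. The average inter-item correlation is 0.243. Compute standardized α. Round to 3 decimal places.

α = 0.743

Standardized α = k·r̄ / (1 + (k−1)·r̄) = 9 × 0.243 / (1 + 8 × 0.243)
  = 2.1870 / 2.9440 = 0.743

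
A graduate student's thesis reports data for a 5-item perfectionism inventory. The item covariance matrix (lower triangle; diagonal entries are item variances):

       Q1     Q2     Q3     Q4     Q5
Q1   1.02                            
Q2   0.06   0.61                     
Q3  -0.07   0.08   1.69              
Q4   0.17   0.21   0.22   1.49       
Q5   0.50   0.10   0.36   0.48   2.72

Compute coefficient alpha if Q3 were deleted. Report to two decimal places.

coefficient alpha = 0.46

Remaining items: Q1, Q2, Q4, Q5 (k = 4).
Σσ²ᵢ = 1.02 + 0.61 + 1.49 + 2.72 = 5.84
Var(T) = 5.84 + 2 × 1.52 = 8.88
α (item deleted) = (4/3)·(1 − 5.84/8.88) = 0.46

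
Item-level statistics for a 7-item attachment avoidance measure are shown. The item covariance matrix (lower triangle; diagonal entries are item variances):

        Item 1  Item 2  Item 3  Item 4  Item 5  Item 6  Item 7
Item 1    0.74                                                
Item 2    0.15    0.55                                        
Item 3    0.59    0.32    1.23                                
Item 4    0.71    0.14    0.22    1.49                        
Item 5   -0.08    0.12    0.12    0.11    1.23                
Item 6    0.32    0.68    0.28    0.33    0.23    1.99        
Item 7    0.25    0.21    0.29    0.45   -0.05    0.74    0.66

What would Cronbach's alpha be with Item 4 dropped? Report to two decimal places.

Cronbach's alpha = 0.68

Remaining items: Item 1, Item 2, Item 3, Item 5, Item 6, Item 7 (k = 6).
Σσ²ᵢ = 0.74 + 0.55 + 1.23 + 1.23 + 1.99 + 0.66 = 6.40
σ²_T = 6.40 + 2 × 4.17 = 14.74
α (item deleted) = (6/5)·(1 − 6.40/14.74) = 0.68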